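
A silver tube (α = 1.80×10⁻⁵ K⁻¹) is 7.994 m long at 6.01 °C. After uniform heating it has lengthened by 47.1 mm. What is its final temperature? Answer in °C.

T = 333 °C

ΔL = αL₀ΔT ⇒ ΔT = ΔL / (αL₀)
ΔT = 47.1×10⁻³ m / (1.80×10⁻⁵ × 7.994 m) = 327.33 K
T = 6.01 + 327.33 = 333.34 °C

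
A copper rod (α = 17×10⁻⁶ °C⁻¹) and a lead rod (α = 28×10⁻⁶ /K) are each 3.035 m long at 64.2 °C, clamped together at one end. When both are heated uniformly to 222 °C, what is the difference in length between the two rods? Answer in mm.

ΔT = 157.8 K
copper: ΔL = 17×10⁻⁶ × 3.035 m × 157.8 = 8.1417×10⁻³ m = 8.1417 mm
lead: ΔL = 28×10⁻⁶ × 3.035 m × 157.8 = 1.3410×10⁻² m = 13.410 mm
difference = 13.410 − 8.1417 = 5.2683 mm

5.27 mm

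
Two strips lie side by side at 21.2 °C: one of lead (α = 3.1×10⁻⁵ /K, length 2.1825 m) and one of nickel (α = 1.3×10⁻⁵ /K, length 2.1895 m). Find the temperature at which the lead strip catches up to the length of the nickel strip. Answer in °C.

T = 199.8 °C

L₁(1 + α₁ΔT) = L₂(1 + α₂ΔT) ⇒ ΔT = (L₂ − L₁)/(α₁L₁ − α₂L₂)
L₂ − L₁ = 2.1895 − 2.1825 = 7.00×10⁻³ m
α₁L₁ − α₂L₂ = 3.1×10⁻⁵×2.1825 − 1.3×10⁻⁵×2.1895 = 3.9194×10⁻⁵ m/K
ΔT = 7.00×10⁻³ / 3.9194×10⁻⁵ = 178.599 K
T = 21.2 + 178.599 = 199.799 °C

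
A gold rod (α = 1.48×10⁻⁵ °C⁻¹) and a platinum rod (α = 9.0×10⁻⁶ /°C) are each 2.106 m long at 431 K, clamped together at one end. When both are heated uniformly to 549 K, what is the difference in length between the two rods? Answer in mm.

ΔT = 118 K
gold: ΔL = 1.48×10⁻⁵ × 2.106 m × 118 = 3.6779×10⁻³ m = 3.6779 mm
platinum: ΔL = 9.0×10⁻⁶ × 2.106 m × 118 = 2.2366×10⁻³ m = 2.2366 mm
difference = 3.6779 − 2.2366 = 1.4413 mm

1.44 mm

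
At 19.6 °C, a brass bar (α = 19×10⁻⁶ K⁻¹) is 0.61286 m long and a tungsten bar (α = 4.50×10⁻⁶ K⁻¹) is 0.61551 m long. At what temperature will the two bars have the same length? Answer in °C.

Equal length when α₁L₁ΔT − α₂L₂ΔT = L₂ − L₁ = 2.65×10⁻³ m
α₁L₁ = 1.164434×10⁻⁵, α₂L₂ = 2.769795×10⁻⁶ → Δ(αL) = 8.874545×10⁻⁶ m/K
ΔT = 2.65×10⁻³ / 8.874545×10⁻⁶ = 298.607 K, so T = 19.6 + 298.607 = 318.207 °C

T = 318.2 °C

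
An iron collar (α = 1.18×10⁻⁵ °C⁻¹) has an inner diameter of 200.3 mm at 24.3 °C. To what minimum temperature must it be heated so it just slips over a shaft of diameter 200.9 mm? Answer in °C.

T = 278 °C

Required Δd = 200.9 − 200.3 = 0.6 mm
Δd = αd₀ΔT ⇒ ΔT = Δd/(αd₀) = 0.6 / (1.18×10⁻⁵ × 200.3) = 253.86 K
T_min = 24.3 + 253.86 = 278.16 °C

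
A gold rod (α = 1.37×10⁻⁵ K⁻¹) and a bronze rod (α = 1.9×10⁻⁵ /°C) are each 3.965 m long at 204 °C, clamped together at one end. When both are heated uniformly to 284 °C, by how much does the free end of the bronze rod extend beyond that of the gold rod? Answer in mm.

ΔT = 80 K
gold: ΔL = 1.37×10⁻⁵ × 3.965 m × 80 = 4.3456×10⁻³ m = 4.3456 mm
bronze: ΔL = 1.9×10⁻⁵ × 3.965 m × 80 = 6.0268×10⁻³ m = 6.0268 mm
difference = 6.0268 − 4.3456 = 1.6812 mm

1.68 mm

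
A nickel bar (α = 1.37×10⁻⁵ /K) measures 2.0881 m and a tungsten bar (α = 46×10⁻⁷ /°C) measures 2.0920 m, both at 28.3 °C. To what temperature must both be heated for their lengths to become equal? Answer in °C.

Equal length when α₁L₁ΔT − α₂L₂ΔT = L₂ − L₁ = 3.90×10⁻³ m
α₁L₁ = 2.860697×10⁻⁵, α₂L₂ = 9.6232×10⁻⁶ → Δ(αL) = 1.898377×10⁻⁵ m/K
ΔT = 3.90×10⁻³ / 1.898377×10⁻⁵ = 205.439 K, so T = 28.3 + 205.439 = 233.739 °C

T = 233.7 °C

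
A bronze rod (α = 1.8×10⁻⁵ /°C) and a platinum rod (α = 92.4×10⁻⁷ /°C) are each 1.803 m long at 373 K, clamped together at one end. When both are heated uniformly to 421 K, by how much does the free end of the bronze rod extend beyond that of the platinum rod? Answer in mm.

ΔT = 48 K
bronze: ΔL = 1.8×10⁻⁵ × 1.803 m × 48 = 1.5578×10⁻³ m = 1.5578 mm
platinum: ΔL = 92.4×10⁻⁷ × 1.803 m × 48 = 7.9967×10⁻⁴ m = 0.79967 mm
difference = 1.5578 − 0.79967 = 0.75813 mm

0.758 mm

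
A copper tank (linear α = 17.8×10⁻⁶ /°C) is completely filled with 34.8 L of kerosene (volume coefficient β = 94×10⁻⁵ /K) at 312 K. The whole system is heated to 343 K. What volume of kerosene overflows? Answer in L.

0.956 L

The tank also expands: β_container ≈ 3α = 5.34×10⁻⁵ /K
Net overflow = V₀(β_liq − 3α_cont)ΔT
β − 3α = 9.40×10⁻⁴ − 5.34×10⁻⁵ = 8.866×10⁻⁴ /K; ΔT = 31 K
ΔV = 34.8 × 8.866×10⁻⁴ × 31 = 0.956 L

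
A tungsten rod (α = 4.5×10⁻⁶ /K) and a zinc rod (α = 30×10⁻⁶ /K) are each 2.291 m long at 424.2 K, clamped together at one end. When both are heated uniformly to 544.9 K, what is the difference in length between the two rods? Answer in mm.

ΔT = 120.7 K
tungsten: ΔL = 4.5×10⁻⁶ × 2.291 m × 120.7 = 1.2444×10⁻³ m = 1.2444 mm
zinc: ΔL = 30×10⁻⁶ × 2.291 m × 120.7 = 8.2957×10⁻³ m = 8.2957 mm
difference = 8.2957 − 1.2444 = 7.0513 mm

7.05 mm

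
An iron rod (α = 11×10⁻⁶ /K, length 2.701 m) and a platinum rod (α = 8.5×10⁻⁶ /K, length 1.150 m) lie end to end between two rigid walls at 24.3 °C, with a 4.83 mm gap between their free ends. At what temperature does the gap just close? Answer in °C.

α₁L₁ = 2.9711×10⁻⁵ m/K, α₂L₂ = 9.775×10⁻⁶ m/K → total 3.9486×10⁻⁵ m/K
ΔT = g/(α₁L₁+α₂L₂) = 4.83×10⁻³ / 3.9486×10⁻⁵ = 122.32 K
T = 24.3 + 122.32 = 146.62 °C

T = 147 °C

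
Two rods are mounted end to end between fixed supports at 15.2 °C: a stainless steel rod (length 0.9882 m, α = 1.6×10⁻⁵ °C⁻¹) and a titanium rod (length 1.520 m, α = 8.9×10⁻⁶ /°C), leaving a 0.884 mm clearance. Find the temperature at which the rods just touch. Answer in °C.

Gap closes when ΔL₁ + ΔL₂ = 0.884 mm = 8.84×10⁻⁴ m
(α₁L₁ + α₂L₂)ΔT = g
α₁L₁ + α₂L₂ = 1.6×10⁻⁵×0.9882 + 8.9×10⁻⁶×1.520 = 2.93392×10⁻⁵ m/K
ΔT = 8.84×10⁻⁴ / 2.93392×10⁻⁵ = 30.130 K
T = 15.2 + 30.130 = 45.330 °C

T = 45.3 °C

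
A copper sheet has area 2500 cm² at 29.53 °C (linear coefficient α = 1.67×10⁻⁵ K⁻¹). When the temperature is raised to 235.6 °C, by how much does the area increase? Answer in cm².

Area coefficient ≈ 2α; |ΔT| = 206.07 K
ΔA = 2αA₀ΔT = 2(1.67×10⁻⁵)(2500)(206.07) = 17.2 cm²

ΔA = 17.2 cm²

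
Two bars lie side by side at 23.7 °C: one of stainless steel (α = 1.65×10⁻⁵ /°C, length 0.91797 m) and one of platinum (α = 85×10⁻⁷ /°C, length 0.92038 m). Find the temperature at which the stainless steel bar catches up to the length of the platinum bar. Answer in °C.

L₁(1 + α₁ΔT) = L₂(1 + α₂ΔT) ⇒ ΔT = (L₂ − L₁)/(α₁L₁ − α₂L₂)
L₂ − L₁ = 0.92038 − 0.91797 = 2.41×10⁻³ m
α₁L₁ − α₂L₂ = 1.65×10⁻⁵×0.91797 − 85×10⁻⁷×0.92038 = 7.323275×10⁻⁶ m/K
ΔT = 2.41×10⁻³ / 7.323275×10⁻⁶ = 329.088 K
T = 23.7 + 329.088 = 352.788 °C

T = 352.8 °C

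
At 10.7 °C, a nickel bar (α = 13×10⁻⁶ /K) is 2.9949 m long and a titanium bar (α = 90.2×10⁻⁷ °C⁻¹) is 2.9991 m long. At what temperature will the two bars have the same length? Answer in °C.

T = 364.2 °C

Equal length when α₁L₁ΔT − α₂L₂ΔT = L₂ − L₁ = 4.20×10⁻³ m
α₁L₁ = 3.89337×10⁻⁵, α₂L₂ = 2.7051882×10⁻⁵ → Δ(αL) = 1.1881818×10⁻⁵ m/K
ΔT = 4.20×10⁻³ / 1.1881818×10⁻⁵ = 353.481 K, so T = 10.7 + 353.481 = 364.181 °C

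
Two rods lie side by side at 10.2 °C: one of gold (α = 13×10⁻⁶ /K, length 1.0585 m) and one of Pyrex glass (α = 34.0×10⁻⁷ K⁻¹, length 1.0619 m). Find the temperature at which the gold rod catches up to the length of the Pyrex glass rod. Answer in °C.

T = 345.2 °C

Equal length when α₁L₁ΔT − α₂L₂ΔT = L₂ − L₁ = 3.40×10⁻³ m
α₁L₁ = 1.37605×10⁻⁵, α₂L₂ = 3.61046×10⁻⁶ → Δ(αL) = 1.015004×10⁻⁵ m/K
ΔT = 3.40×10⁻³ / 1.015004×10⁻⁵ = 334.974 K, so T = 10.2 + 334.974 = 345.174 °C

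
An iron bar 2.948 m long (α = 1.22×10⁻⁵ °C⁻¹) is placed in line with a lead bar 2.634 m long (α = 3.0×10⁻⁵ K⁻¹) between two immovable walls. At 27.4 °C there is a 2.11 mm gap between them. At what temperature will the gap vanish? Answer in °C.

T = 45.8 °C

α₁L₁ = 3.59656×10⁻⁵ m/K, α₂L₂ = 7.902×10⁻⁵ m/K → total 1.149856×10⁻⁴ m/K
ΔT = g/(α₁L₁+α₂L₂) = 2.11×10⁻³ / 1.149856×10⁻⁴ = 18.350 K
T = 27.4 + 18.350 = 45.750 °C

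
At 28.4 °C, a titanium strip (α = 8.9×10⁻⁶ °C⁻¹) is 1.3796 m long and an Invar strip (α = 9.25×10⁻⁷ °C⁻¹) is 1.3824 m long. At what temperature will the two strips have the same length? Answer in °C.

Equal length when α₁L₁ΔT − α₂L₂ΔT = L₂ − L₁ = 2.80×10⁻³ m
α₁L₁ = 1.227844×10⁻⁵, α₂L₂ = 1.27872×10⁻⁶ → Δ(αL) = 1.099972×10⁻⁵ m/K
ΔT = 2.80×10⁻³ / 1.099972×10⁻⁵ = 254.552 K, so T = 28.4 + 254.552 = 282.952 °C

T = 283.0 °C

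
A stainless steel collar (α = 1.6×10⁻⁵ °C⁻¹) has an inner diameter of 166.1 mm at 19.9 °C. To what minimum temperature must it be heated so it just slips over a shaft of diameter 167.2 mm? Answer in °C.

Required Δd = 167.2 − 166.1 = 1.1 mm
Δd = αd₀ΔT ⇒ ΔT = Δd/(αd₀) = 1.1 / (1.6×10⁻⁵ × 166.1) = 413.91 K
T_min = 19.9 + 413.91 = 433.81 °C

T = 434 °C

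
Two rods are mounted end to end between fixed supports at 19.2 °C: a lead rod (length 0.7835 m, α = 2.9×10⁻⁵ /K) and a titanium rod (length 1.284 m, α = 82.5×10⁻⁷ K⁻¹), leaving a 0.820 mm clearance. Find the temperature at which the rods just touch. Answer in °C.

T = 43.8 °C

Gap closes when ΔL₁ + ΔL₂ = 0.820 mm = 8.20×10⁻⁴ m
(α₁L₁ + α₂L₂)ΔT = g
α₁L₁ + α₂L₂ = 2.9×10⁻⁵×0.7835 + 82.5×10⁻⁷×1.284 = 3.33145×10⁻⁵ m/K
ΔT = 8.20×10⁻⁴ / 3.33145×10⁻⁵ = 24.614 K
T = 19.2 + 24.614 = 43.814 °C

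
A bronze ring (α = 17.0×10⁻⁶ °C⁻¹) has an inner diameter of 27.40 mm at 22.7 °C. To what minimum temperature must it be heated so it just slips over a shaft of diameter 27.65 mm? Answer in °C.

Required Δd = 27.65 − 27.40 = 0.25 mm
Δd = αd₀ΔT ⇒ ΔT = Δd/(αd₀) = 0.25 / (17.0×10⁻⁶ × 27.40) = 536.71 K
T_min = 22.7 + 536.71 = 559.41 °C

T = 559 °C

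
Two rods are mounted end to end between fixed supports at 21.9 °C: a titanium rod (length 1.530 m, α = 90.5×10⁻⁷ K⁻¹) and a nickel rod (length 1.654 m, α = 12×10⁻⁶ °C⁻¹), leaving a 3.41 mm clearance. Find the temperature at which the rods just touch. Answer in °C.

Gap closes when ΔL₁ + ΔL₂ = 3.41 mm = 3.41×10⁻³ m
(α₁L₁ + α₂L₂)ΔT = g
α₁L₁ + α₂L₂ = 90.5×10⁻⁷×1.530 + 12×10⁻⁶×1.654 = 3.36945×10⁻⁵ m/K
ΔT = 3.41×10⁻³ / 3.36945×10⁻⁵ = 101.20 K
T = 21.9 + 101.20 = 123.10 °C

T = 123 °C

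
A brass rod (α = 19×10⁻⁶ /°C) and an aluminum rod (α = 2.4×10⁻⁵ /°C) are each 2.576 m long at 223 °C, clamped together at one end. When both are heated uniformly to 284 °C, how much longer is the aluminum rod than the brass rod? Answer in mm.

ΔT = 61 K
brass: ΔL = 19×10⁻⁶ × 2.576 m × 61 = 2.9856×10⁻³ m = 2.9856 mm
aluminum: ΔL = 2.4×10⁻⁵ × 2.576 m × 61 = 3.7713×10⁻³ m = 3.7713 mm
difference = 3.7713 − 2.9856 = 0.7857 mm

0.786 mm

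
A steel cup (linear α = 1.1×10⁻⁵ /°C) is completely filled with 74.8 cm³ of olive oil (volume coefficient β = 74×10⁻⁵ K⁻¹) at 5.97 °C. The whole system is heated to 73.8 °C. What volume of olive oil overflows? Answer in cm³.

3.59 cm³

The cup also expands: β_container ≈ 3α = 3.3×10⁻⁵ /K
Net overflow = V₀(β_liq − 3α_cont)ΔT
β − 3α = 7.40×10⁻⁴ − 3.3×10⁻⁵ = 7.07×10⁻⁴ /K; ΔT = 67.83 K
ΔV = 74.8 × 7.07×10⁻⁴ × 67.83 = 3.59 cm³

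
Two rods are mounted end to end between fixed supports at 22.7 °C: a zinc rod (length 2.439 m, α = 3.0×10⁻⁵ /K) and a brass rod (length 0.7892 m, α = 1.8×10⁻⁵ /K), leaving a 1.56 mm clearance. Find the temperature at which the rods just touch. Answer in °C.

T = 40.6 °C

α₁L₁ = 7.317×10⁻⁵ m/K, α₂L₂ = 1.42056×10⁻⁵ m/K → total 8.73756×10⁻⁵ m/K
ΔT = g/(α₁L₁+α₂L₂) = 1.56×10⁻³ / 8.73756×10⁻⁵ = 17.854 K
T = 22.7 + 17.854 = 40.554 °C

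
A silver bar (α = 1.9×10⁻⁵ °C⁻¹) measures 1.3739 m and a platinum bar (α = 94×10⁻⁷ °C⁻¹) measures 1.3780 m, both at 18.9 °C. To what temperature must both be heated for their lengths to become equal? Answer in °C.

T = 330.7 °C

L₁(1 + α₁ΔT) = L₂(1 + α₂ΔT) ⇒ ΔT = (L₂ − L₁)/(α₁L₁ − α₂L₂)
L₂ − L₁ = 1.3780 − 1.3739 = 4.10×10⁻³ m
α₁L₁ − α₂L₂ = 1.9×10⁻⁵×1.3739 − 94×10⁻⁷×1.3780 = 1.31509×10⁻⁵ m/K
ΔT = 4.10×10⁻³ / 1.31509×10⁻⁵ = 311.766 K
T = 18.9 + 311.766 = 330.666 °C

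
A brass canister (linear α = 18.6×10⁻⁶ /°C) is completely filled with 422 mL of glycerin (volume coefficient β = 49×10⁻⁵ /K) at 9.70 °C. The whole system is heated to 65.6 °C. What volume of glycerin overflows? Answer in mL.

The canister also expands: β_container ≈ 3α = 5.58×10⁻⁵ /K
Net overflow = V₀(β_liq − 3α_cont)ΔT
β − 3α = 4.90×10⁻⁴ − 5.58×10⁻⁵ = 4.342×10⁻⁴ /K; ΔT = 55.90 K
ΔV = 422 × 4.342×10⁻⁴ × 55.90 = 10.2 mL

10.2 mL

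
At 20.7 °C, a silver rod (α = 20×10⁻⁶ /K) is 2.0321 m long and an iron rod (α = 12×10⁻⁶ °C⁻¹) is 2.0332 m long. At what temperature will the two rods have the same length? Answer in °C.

Equal length when α₁L₁ΔT − α₂L₂ΔT = L₂ − L₁ = 1.10×10⁻³ m
α₁L₁ = 4.0642×10⁻⁵, α₂L₂ = 2.43984×10⁻⁵ → Δ(αL) = 1.62436×10⁻⁵ m/K
ΔT = 1.10×10⁻³ / 1.62436×10⁻⁵ = 67.7190 K, so T = 20.7 + 67.7190 = 88.4190 °C

T = 88.42 °C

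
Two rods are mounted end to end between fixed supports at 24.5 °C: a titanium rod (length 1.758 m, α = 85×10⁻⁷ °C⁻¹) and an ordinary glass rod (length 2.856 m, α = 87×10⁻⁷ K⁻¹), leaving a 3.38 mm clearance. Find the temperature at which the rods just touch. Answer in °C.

Gap closes when ΔL₁ + ΔL₂ = 3.38 mm = 3.38×10⁻³ m
(α₁L₁ + α₂L₂)ΔT = g
α₁L₁ + α₂L₂ = 85×10⁻⁷×1.758 + 87×10⁻⁷×2.856 = 3.97902×10⁻⁵ m/K
ΔT = 3.38×10⁻³ / 3.97902×10⁻⁵ = 84.95 K
T = 24.5 + 84.95 = 109.45 °C

T = 109 °C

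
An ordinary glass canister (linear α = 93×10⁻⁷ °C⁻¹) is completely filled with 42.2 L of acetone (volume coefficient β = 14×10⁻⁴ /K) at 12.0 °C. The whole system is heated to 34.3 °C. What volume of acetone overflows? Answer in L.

1.29 L

The canister also expands: β_container ≈ 3α = 2.79×10⁻⁵ /K
Net overflow = V₀(β_liq − 3α_cont)ΔT
β − 3α = 1.40×10⁻³ − 2.79×10⁻⁵ = 1.3721×10⁻³ /K; ΔT = 22.3 K
ΔV = 42.2 × 1.3721×10⁻³ × 22.3 = 1.29 L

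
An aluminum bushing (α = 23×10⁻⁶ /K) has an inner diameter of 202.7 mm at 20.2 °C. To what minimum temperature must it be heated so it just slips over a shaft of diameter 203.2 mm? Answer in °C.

Required Δd = 203.2 − 202.7 = 0.5 mm
Δd = αd₀ΔT ⇒ ΔT = Δd/(αd₀) = 0.5 / (23×10⁻⁶ × 202.7) = 107.25 K
T_min = 20.2 + 107.25 = 127.45 °C

T = 127 °C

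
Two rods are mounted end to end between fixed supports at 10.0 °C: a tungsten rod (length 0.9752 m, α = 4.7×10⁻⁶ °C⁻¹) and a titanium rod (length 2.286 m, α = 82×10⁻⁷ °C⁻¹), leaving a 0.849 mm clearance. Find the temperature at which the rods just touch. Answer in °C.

α₁L₁ = 4.58344×10⁻⁶ m/K, α₂L₂ = 1.87452×10⁻⁵ m/K → total 2.332864×10⁻⁵ m/K
ΔT = g/(α₁L₁+α₂L₂) = 8.49×10⁻⁴ / 2.332864×10⁻⁵ = 36.393 K
T = 10.0 + 36.393 = 46.393 °C

T = 46.4 °C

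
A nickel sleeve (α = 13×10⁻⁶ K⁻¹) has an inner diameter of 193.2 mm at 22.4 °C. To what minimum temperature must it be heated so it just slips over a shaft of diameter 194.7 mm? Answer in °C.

Required Δd = 194.7 − 193.2 = 1.5 mm
Δd = αd₀ΔT ⇒ ΔT = Δd/(αd₀) = 1.5 / (13×10⁻⁶ × 193.2) = 597.23 K
T_min = 22.4 + 597.23 = 619.63 °C

T = 620 °C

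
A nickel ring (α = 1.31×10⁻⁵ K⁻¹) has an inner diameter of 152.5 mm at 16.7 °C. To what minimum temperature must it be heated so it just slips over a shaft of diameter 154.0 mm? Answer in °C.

Required Δd = 154.0 − 152.5 = 1.5 mm
Δd = αd₀ΔT ⇒ ΔT = Δd/(αd₀) = 1.5 / (1.31×10⁻⁵ × 152.5) = 750.84 K
T_min = 16.7 + 750.84 = 767.54 °C

T = 768 °C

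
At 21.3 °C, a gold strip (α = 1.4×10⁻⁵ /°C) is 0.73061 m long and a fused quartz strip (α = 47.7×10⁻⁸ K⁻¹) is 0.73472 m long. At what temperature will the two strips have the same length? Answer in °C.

L₁(1 + α₁ΔT) = L₂(1 + α₂ΔT) ⇒ ΔT = (L₂ − L₁)/(α₁L₁ − α₂L₂)
L₂ − L₁ = 0.73472 − 0.73061 = 4.11×10⁻³ m
α₁L₁ − α₂L₂ = 1.4×10⁻⁵×0.73061 − 47.7×10⁻⁸×0.73472 = 9.87807856×10⁻⁶ m/K
ΔT = 4.11×10⁻³ / 9.87807856×10⁻⁶ = 416.073 K
T = 21.3 + 416.073 = 437.373 °C

T = 437.4 °C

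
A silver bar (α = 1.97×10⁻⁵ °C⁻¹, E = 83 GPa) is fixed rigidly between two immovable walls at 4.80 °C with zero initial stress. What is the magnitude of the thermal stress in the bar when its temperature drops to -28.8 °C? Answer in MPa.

Fully constrained: the free strain ε = αΔT is blocked, so σ = Eε = EαΔT.
|ΔT| = 33.60 K
σ = 83.0×10⁹ × 1.97×10⁻⁵ × 33.60 = 5.49×10⁷ Pa

σ = 54.9 MPa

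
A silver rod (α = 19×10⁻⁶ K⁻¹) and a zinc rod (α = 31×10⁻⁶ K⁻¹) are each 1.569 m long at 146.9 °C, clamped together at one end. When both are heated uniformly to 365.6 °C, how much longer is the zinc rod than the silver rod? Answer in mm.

ΔT = 218.7 K
silver: ΔL = 19×10⁻⁶ × 1.569 m × 218.7 = 6.5197×10⁻³ m = 6.5197 mm
zinc: ΔL = 31×10⁻⁶ × 1.569 m × 218.7 = 1.0637×10⁻² m = 10.637 mm
difference = 10.637 − 6.5197 = 4.1173 mm

4.12 mm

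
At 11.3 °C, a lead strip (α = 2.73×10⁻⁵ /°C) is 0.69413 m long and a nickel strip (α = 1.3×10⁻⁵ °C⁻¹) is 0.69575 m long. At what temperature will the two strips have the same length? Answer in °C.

T = 174.9 °C

Equal length when α₁L₁ΔT − α₂L₂ΔT = L₂ − L₁ = 1.62×10⁻³ m
α₁L₁ = 1.8949749×10⁻⁵, α₂L₂ = 9.04475×10⁻⁶ → Δ(αL) = 9.904999×10⁻⁶ m/K
ΔT = 1.62×10⁻³ / 9.904999×10⁻⁶ = 163.554 K, so T = 11.3 + 163.554 = 174.854 °C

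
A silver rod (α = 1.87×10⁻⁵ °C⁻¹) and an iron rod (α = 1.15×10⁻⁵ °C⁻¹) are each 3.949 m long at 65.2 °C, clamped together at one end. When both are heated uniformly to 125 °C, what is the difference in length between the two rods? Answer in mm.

ΔT = 59.8 K
silver: ΔL = 1.87×10⁻⁵ × 3.949 m × 59.8 = 4.4160×10⁻³ m = 4.4160 mm
iron: ΔL = 1.15×10⁻⁵ × 3.949 m × 59.8 = 2.7157×10⁻³ m = 2.7157 mm
difference = 4.4160 − 2.7157 = 1.7003 mm

1.70 mm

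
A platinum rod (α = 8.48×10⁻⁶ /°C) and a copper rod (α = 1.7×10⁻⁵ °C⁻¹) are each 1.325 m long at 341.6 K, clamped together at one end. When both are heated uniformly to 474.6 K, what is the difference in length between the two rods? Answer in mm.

1.50 mm

ΔT = 133.0 K
platinum: ΔL = 8.48×10⁻⁶ × 1.325 m × 133.0 = 1.4944×10⁻³ m = 1.4944 mm
copper: ΔL = 1.7×10⁻⁵ × 1.325 m × 133.0 = 2.9958×10⁻³ m = 2.9958 mm
difference = 2.9958 − 1.4944 = 1.5014 mm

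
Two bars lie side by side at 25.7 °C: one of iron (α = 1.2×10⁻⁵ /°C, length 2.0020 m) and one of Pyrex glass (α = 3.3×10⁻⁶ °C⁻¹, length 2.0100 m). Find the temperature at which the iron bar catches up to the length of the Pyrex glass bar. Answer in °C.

Equal length when α₁L₁ΔT − α₂L₂ΔT = L₂ − L₁ = 8.00×10⁻³ m
α₁L₁ = 2.4024×10⁻⁵, α₂L₂ = 6.633×10⁻⁶ → Δ(αL) = 1.7391×10⁻⁵ m/K
ΔT = 8.00×10⁻³ / 1.7391×10⁻⁵ = 460.008 K, so T = 25.7 + 460.008 = 485.708 °C

T = 485.7 °C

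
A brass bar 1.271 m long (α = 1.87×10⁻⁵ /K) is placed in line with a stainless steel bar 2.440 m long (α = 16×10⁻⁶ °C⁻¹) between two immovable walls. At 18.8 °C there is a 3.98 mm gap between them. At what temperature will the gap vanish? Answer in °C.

α₁L₁ = 2.37677×10⁻⁵ m/K, α₂L₂ = 3.904×10⁻⁵ m/K → total 6.28077×10⁻⁵ m/K
ΔT = g/(α₁L₁+α₂L₂) = 3.98×10⁻³ / 6.28077×10⁻⁵ = 63.368 K
T = 18.8 + 63.368 = 82.168 °C

T = 82.2 °C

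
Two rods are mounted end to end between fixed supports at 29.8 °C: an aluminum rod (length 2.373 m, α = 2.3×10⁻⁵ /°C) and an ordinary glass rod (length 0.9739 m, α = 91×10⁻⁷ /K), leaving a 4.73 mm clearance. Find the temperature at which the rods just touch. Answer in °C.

T = 104 °C

Gap closes when ΔL₁ + ΔL₂ = 4.73 mm = 4.73×10⁻³ m
(α₁L₁ + α₂L₂)ΔT = g
α₁L₁ + α₂L₂ = 2.3×10⁻⁵×2.373 + 91×10⁻⁷×0.9739 = 6.344149×10⁻⁵ m/K
ΔT = 4.73×10⁻³ / 6.344149×10⁻⁵ = 74.56 K
T = 29.8 + 74.56 = 104.36 °C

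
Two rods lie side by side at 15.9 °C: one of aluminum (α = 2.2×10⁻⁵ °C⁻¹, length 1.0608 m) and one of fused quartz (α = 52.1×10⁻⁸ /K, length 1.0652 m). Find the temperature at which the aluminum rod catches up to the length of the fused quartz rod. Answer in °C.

L₁(1 + α₁ΔT) = L₂(1 + α₂ΔT) ⇒ ΔT = (L₂ − L₁)/(α₁L₁ − α₂L₂)
L₂ − L₁ = 1.0652 − 1.0608 = 4.40×10⁻³ m
α₁L₁ − α₂L₂ = 2.2×10⁻⁵×1.0608 − 52.1×10⁻⁸×1.0652 = 2.27826308×10⁻⁵ m/K
ΔT = 4.40×10⁻³ / 2.27826308×10⁻⁵ = 193.130 K
T = 15.9 + 193.130 = 209.030 °C

T = 209.0 °C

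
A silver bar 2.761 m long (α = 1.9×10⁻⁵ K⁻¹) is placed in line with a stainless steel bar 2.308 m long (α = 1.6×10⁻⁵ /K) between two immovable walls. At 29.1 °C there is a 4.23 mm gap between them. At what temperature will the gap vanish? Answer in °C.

Gap closes when ΔL₁ + ΔL₂ = 4.23 mm = 4.23×10⁻³ m
(α₁L₁ + α₂L₂)ΔT = g
α₁L₁ + α₂L₂ = 1.9×10⁻⁵×2.761 + 1.6×10⁻⁵×2.308 = 8.9387×10⁻⁵ m/K
ΔT = 4.23×10⁻³ / 8.9387×10⁻⁵ = 47.322 K
T = 29.1 + 47.322 = 76.422 °C

T = 76.4 °C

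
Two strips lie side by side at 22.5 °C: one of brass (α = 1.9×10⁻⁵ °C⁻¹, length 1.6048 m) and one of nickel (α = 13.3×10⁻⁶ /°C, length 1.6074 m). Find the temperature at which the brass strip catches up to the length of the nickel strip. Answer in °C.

T = 307.8 °C

Equal length when α₁L₁ΔT − α₂L₂ΔT = L₂ − L₁ = 2.60×10⁻³ m
α₁L₁ = 3.04912×10⁻⁵, α₂L₂ = 2.137842×10⁻⁵ → Δ(αL) = 9.11278×10⁻⁶ m/K
ΔT = 2.60×10⁻³ / 9.11278×10⁻⁶ = 285.314 K, so T = 22.5 + 285.314 = 307.814 °C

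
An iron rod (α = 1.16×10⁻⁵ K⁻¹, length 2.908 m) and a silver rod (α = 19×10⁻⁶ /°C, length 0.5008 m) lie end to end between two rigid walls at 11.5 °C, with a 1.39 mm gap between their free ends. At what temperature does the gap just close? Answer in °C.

T = 43.6 °C

α₁L₁ = 3.37328×10⁻⁵ m/K, α₂L₂ = 9.5152×10⁻⁶ m/K → total 4.3248×10⁻⁵ m/K
ΔT = g/(α₁L₁+α₂L₂) = 1.39×10⁻³ / 4.3248×10⁻⁵ = 32.140 K
T = 11.5 + 32.140 = 43.640 °C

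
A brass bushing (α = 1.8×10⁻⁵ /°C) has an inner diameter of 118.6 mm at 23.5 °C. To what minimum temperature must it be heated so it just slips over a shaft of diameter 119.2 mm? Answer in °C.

T = 305 °C

Required Δd = 119.2 − 118.6 = 0.6 mm
Δd = αd₀ΔT ⇒ ΔT = Δd/(αd₀) = 0.6 / (1.8×10⁻⁵ × 118.6) = 281.06 K
T_min = 23.5 + 281.06 = 304.56 °C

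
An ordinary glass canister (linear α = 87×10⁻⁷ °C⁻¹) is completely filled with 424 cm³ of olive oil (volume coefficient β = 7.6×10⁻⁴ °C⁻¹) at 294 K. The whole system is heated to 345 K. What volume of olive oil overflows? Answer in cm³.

15.9 cm³

The canister also expands: β_container ≈ 3α = 2.61×10⁻⁵ /K
Net overflow = V₀(β_liq − 3α_cont)ΔT
β − 3α = 7.60×10⁻⁴ − 2.61×10⁻⁵ = 7.339×10⁻⁴ /K; ΔT = 51 K
ΔV = 424 × 7.339×10⁻⁴ × 51 = 15.9 cm³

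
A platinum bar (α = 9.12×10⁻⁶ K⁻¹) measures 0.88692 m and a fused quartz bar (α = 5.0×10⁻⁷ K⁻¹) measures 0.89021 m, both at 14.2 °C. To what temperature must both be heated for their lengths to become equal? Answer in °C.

Equal length when α₁L₁ΔT − α₂L₂ΔT = L₂ − L₁ = 3.29×10⁻³ m
α₁L₁ = 8.0887104×10⁻⁶, α₂L₂ = 4.45105×10⁻⁷ → Δ(αL) = 7.6436054×10⁻⁶ m/K
ΔT = 3.29×10⁻³ / 7.6436054×10⁻⁶ = 430.425 K, so T = 14.2 + 430.425 = 444.625 °C

T = 444.6 °C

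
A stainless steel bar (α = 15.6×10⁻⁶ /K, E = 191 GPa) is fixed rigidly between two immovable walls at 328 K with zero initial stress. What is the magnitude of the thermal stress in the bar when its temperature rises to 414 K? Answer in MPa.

Fully constrained: the free strain ε = αΔT is blocked, so σ = Eε = EαΔT.
|ΔT| = 86 K
σ = 191×10⁹ × 15.6×10⁻⁶ × 86 = 2.56×10⁸ Pa

σ = 256 MPa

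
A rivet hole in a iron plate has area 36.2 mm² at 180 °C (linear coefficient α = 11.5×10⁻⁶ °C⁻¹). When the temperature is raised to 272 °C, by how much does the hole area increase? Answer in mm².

Area coefficient ≈ 2α; |ΔT| = 92 K
ΔA = 2αA₀ΔT = 2(11.5×10⁻⁶)(36.2)(92) = 0.0766 mm²

ΔA = 0.0766 mm²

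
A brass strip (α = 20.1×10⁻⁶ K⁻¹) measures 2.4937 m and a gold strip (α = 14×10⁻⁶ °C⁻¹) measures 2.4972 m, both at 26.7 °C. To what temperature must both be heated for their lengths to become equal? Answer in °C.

T = 257.5 °C

L₁(1 + α₁ΔT) = L₂(1 + α₂ΔT) ⇒ ΔT = (L₂ − L₁)/(α₁L₁ − α₂L₂)
L₂ − L₁ = 2.4972 − 2.4937 = 3.50×10⁻³ m
α₁L₁ − α₂L₂ = 20.1×10⁻⁶×2.4937 − 14×10⁻⁶×2.4972 = 1.516257×10⁻⁵ m/K
ΔT = 3.50×10⁻³ / 1.516257×10⁻⁵ = 230.832 K
T = 26.7 + 230.832 = 257.532 °C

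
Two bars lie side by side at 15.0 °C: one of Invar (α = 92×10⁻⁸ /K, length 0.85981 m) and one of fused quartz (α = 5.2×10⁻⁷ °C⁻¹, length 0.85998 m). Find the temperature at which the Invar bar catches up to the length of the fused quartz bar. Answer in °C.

Equal length when α₁L₁ΔT − α₂L₂ΔT = L₂ − L₁ = 1.70×10⁻⁴ m
α₁L₁ = 7.910252×10⁻⁷, α₂L₂ = 4.471896×10⁻⁷ → Δ(αL) = 3.438356×10⁻⁷ m/K
ΔT = 1.70×10⁻⁴ / 3.438356×10⁻⁷ = 494.422 K, so T = 15.0 + 494.422 = 509.422 °C

T = 509.4 °C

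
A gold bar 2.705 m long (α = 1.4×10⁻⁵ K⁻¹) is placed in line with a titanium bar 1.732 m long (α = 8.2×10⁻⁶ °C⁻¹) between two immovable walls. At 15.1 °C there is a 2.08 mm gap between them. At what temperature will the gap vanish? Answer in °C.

Gap closes when ΔL₁ + ΔL₂ = 2.08 mm = 2.08×10⁻³ m
(α₁L₁ + α₂L₂)ΔT = g
α₁L₁ + α₂L₂ = 1.4×10⁻⁵×2.705 + 8.2×10⁻⁶×1.732 = 5.20724×10⁻⁵ m/K
ΔT = 2.08×10⁻³ / 5.20724×10⁻⁵ = 39.944 K
T = 15.1 + 39.944 = 55.044 °C

T = 55.0 °C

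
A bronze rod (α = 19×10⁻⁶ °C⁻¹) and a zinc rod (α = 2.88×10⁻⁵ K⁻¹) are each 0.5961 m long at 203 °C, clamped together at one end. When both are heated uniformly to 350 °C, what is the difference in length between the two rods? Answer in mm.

0.859 mm

ΔT = 147 K
bronze: ΔL = 19×10⁻⁶ × 0.5961 m × 147 = 1.6649×10⁻³ m = 1.6649 mm
zinc: ΔL = 2.88×10⁻⁵ × 0.5961 m × 147 = 2.5236×10⁻³ m = 2.5236 mm
difference = 2.5236 − 1.6649 = 0.8587 mm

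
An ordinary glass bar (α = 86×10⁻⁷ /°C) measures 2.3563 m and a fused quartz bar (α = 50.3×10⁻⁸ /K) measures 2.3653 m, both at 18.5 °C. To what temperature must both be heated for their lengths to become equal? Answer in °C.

T = 490.3 °C

L₁(1 + α₁ΔT) = L₂(1 + α₂ΔT) ⇒ ΔT = (L₂ − L₁)/(α₁L₁ − α₂L₂)
L₂ − L₁ = 2.3653 − 2.3563 = 9.00×10⁻³ m
α₁L₁ − α₂L₂ = 86×10⁻⁷×2.3563 − 50.3×10⁻⁸×2.3653 = 1.90744341×10⁻⁵ m/K
ΔT = 9.00×10⁻³ / 1.90744341×10⁻⁵ = 471.836 K
T = 18.5 + 471.836 = 490.336 °C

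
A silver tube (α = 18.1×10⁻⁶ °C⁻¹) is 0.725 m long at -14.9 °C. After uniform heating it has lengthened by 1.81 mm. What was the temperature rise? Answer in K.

ΔT = 138 K

ΔL = αL₀ΔT ⇒ ΔT = ΔL / (αL₀)
ΔT = 1.81×10⁻³ m / (18.1×10⁻⁶ × 0.725 m) = 137.93 K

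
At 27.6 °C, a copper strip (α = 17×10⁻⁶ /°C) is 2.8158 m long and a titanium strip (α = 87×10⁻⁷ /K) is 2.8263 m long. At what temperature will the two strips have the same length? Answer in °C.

T = 478.6 °C

Equal length when α₁L₁ΔT − α₂L₂ΔT = L₂ − L₁ = 1.05×10⁻² m
α₁L₁ = 4.78686×10⁻⁵, α₂L₂ = 2.458881×10⁻⁵ → Δ(αL) = 2.327979×10⁻⁵ m/K
ΔT = 1.05×10⁻² / 2.327979×10⁻⁵ = 451.035 K, so T = 27.6 + 451.035 = 478.635 °C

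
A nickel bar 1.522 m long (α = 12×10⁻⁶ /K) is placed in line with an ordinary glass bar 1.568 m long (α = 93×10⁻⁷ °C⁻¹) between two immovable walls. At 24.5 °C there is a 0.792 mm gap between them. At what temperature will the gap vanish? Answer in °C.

Gap closes when ΔL₁ + ΔL₂ = 0.792 mm = 7.92×10⁻⁴ m
(α₁L₁ + α₂L₂)ΔT = g
α₁L₁ + α₂L₂ = 12×10⁻⁶×1.522 + 93×10⁻⁷×1.568 = 3.28464×10⁻⁵ m/K
ΔT = 7.92×10⁻⁴ / 3.28464×10⁻⁵ = 24.112 K
T = 24.5 + 24.112 = 48.612 °C

T = 48.6 °C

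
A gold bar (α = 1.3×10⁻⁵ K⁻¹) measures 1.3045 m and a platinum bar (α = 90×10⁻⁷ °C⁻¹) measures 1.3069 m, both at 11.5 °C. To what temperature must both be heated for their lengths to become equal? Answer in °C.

T = 473.4 °C

L₁(1 + α₁ΔT) = L₂(1 + α₂ΔT) ⇒ ΔT = (L₂ − L₁)/(α₁L₁ − α₂L₂)
L₂ − L₁ = 1.3069 − 1.3045 = 2.40×10⁻³ m
α₁L₁ − α₂L₂ = 1.3×10⁻⁵×1.3045 − 90×10⁻⁷×1.3069 = 5.1964×10⁻⁶ m/K
ΔT = 2.40×10⁻³ / 5.1964×10⁻⁶ = 461.858 K
T = 11.5 + 461.858 = 473.358 °C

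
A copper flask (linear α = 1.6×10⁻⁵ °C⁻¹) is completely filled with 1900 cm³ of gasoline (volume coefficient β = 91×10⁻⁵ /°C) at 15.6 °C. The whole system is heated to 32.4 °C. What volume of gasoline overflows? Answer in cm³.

The flask also expands: β_container ≈ 3α = 4.8×10⁻⁵ /K
Net overflow = V₀(β_liq − 3α_cont)ΔT
β − 3α = 9.10×10⁻⁴ − 4.8×10⁻⁵ = 8.62×10⁻⁴ /K; ΔT = 16.8 K
ΔV = 1900 × 8.62×10⁻⁴ × 16.8 = 27.5 cm³

27.5 cm³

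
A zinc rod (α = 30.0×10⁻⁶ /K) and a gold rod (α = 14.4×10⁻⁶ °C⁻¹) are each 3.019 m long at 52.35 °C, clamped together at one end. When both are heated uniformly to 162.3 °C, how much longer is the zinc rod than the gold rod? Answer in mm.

ΔT = 109.95 K
zinc: ΔL = 30.0×10⁻⁶ × 3.019 m × 109.95 = 9.9582×10⁻³ m = 9.9582 mm
gold: ΔL = 14.4×10⁻⁶ × 3.019 m × 109.95 = 4.7799×10⁻³ m = 4.7799 mm
difference = 9.9582 − 4.7799 = 5.1783 mm

5.18 mm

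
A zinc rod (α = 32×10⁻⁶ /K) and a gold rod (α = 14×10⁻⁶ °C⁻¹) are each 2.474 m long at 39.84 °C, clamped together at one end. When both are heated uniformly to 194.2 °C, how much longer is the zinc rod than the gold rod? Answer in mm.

ΔT = 154.36 K
zinc: ΔL = 32×10⁻⁶ × 2.474 m × 154.36 = 1.2220×10⁻² m = 12.220 mm
gold: ΔL = 14×10⁻⁶ × 2.474 m × 154.36 = 5.3464×10⁻³ m = 5.3464 mm
difference = 12.220 − 5.3464 = 6.8736 mm

6.87 mm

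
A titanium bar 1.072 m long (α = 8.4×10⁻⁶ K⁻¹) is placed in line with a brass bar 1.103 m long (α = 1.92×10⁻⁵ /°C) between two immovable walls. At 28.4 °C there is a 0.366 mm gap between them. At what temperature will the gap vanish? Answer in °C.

Gap closes when ΔL₁ + ΔL₂ = 0.366 mm = 3.66×10⁻⁴ m
(α₁L₁ + α₂L₂)ΔT = g
α₁L₁ + α₂L₂ = 8.4×10⁻⁶×1.072 + 1.92×10⁻⁵×1.103 = 3.01824×10⁻⁵ m/K
ΔT = 3.66×10⁻⁴ / 3.01824×10⁻⁵ = 12.126 K
T = 28.4 + 12.126 = 40.526 °C

T = 40.5 °C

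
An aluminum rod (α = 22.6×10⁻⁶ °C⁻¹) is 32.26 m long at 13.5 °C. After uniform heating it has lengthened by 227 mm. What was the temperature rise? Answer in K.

ΔT = 311 K

ΔL = αL₀ΔT ⇒ ΔT = ΔL / (αL₀)
ΔT = 227×10⁻³ m / (22.6×10⁻⁶ × 32.26 m) = 311.35 K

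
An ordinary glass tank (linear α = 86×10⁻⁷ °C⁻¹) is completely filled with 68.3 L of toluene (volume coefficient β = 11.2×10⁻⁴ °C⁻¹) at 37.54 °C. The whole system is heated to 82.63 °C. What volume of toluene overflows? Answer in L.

The tank also expands: β_container ≈ 3α = 2.58×10⁻⁵ /K
Net overflow = V₀(β_liq − 3α_cont)ΔT
β − 3α = 1.12×10⁻³ − 2.58×10⁻⁵ = 1.0942×10⁻³ /K; ΔT = 45.09 K
ΔV = 68.3 × 1.0942×10⁻³ × 45.09 = 3.37 L

3.37 L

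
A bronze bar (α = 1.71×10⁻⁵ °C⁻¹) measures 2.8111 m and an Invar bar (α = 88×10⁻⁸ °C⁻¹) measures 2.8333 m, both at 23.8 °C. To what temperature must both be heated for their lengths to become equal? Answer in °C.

T = 510.9 °C

Equal length when α₁L₁ΔT − α₂L₂ΔT = L₂ − L₁ = 2.22×10⁻² m
α₁L₁ = 4.806981×10⁻⁵, α₂L₂ = 2.493304×10⁻⁶ → Δ(αL) = 4.5576506×10⁻⁵ m/K
ΔT = 2.22×10⁻² / 4.5576506×10⁻⁵ = 487.093 K, so T = 23.8 + 487.093 = 510.893 °C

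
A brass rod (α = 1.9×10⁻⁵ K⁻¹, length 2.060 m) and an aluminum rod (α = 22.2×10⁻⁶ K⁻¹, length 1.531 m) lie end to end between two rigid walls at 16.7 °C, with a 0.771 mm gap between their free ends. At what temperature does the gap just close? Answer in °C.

α₁L₁ = 3.914×10⁻⁵ m/K, α₂L₂ = 3.39882×10⁻⁵ m/K → total 7.31282×10⁻⁵ m/K
ΔT = g/(α₁L₁+α₂L₂) = 7.71×10⁻⁴ / 7.31282×10⁻⁵ = 10.543 K
T = 16.7 + 10.543 = 27.243 °C

T = 27.2 °C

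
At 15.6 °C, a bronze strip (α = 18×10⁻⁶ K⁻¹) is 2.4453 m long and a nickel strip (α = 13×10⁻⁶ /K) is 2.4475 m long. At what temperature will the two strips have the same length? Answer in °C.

T = 196.0 °C

Equal length when α₁L₁ΔT − α₂L₂ΔT = L₂ − L₁ = 2.20×10⁻³ m
α₁L₁ = 4.40154×10⁻⁵, α₂L₂ = 3.18175×10⁻⁵ → Δ(αL) = 1.21979×10⁻⁵ m/K
ΔT = 2.20×10⁻³ / 1.21979×10⁻⁵ = 180.359 K, so T = 15.6 + 180.359 = 195.959 °C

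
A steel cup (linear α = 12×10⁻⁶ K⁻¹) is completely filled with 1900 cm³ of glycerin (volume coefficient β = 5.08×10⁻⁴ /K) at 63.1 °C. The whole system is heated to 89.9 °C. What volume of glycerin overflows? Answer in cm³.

The cup also expands: β_container ≈ 3α = 3.6×10⁻⁵ /K
Net overflow = V₀(β_liq − 3α_cont)ΔT
β − 3α = 5.08×10⁻⁴ − 3.6×10⁻⁵ = 4.72×10⁻⁴ /K; ΔT = 26.8 K
ΔV = 1900 × 4.72×10⁻⁴ × 26.8 = 24.0 cm³

24.0 cm³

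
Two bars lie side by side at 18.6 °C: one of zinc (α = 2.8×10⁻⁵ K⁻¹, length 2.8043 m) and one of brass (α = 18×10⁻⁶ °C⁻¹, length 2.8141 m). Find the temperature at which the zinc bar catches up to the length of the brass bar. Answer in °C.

T = 370.3 °C

L₁(1 + α₁ΔT) = L₂(1 + α₂ΔT) ⇒ ΔT = (L₂ − L₁)/(α₁L₁ − α₂L₂)
L₂ − L₁ = 2.8141 − 2.8043 = 9.80×10⁻³ m
α₁L₁ − α₂L₂ = 2.8×10⁻⁵×2.8043 − 18×10⁻⁶×2.8141 = 2.78666×10⁻⁵ m/K
ΔT = 9.80×10⁻³ / 2.78666×10⁻⁵ = 351.675 K
T = 18.6 + 351.675 = 370.275 °C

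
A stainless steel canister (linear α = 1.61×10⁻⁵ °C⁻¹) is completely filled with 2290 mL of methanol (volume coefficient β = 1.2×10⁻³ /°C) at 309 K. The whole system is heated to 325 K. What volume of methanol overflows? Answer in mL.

The canister also expands: β_container ≈ 3α = 4.83×10⁻⁵ /K
Net overflow = V₀(β_liq − 3α_cont)ΔT
β − 3α = 1.20×10⁻³ − 4.83×10⁻⁵ = 1.1517×10⁻³ /K; ΔT = 16 K
ΔV = 2290 × 1.1517×10⁻³ × 16 = 42.2 mL

42.2 mL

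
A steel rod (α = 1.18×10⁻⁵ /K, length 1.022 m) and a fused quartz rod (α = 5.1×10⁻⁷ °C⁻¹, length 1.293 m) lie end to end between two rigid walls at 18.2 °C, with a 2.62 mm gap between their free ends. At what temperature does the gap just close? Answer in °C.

T = 224 °C

α₁L₁ = 1.20596×10⁻⁵ m/K, α₂L₂ = 6.5943×10⁻⁷ m/K → total 1.271903×10⁻⁵ m/K
ΔT = g/(α₁L₁+α₂L₂) = 2.62×10⁻³ / 1.271903×10⁻⁵ = 205.99 K
T = 18.2 + 205.99 = 224.19 °C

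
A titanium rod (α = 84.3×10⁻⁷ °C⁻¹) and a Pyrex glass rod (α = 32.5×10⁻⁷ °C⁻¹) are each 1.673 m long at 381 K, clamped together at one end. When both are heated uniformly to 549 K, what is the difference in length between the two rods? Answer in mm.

1.46 mm

ΔT = 168 K
titanium: ΔL = 84.3×10⁻⁷ × 1.673 m × 168 = 2.3694×10⁻³ m = 2.3694 mm
Pyrex glass: ΔL = 32.5×10⁻⁷ × 1.673 m × 168 = 9.1346×10⁻⁴ m = 0.91346 mm
difference = 2.3694 − 0.91346 = 1.45594 mm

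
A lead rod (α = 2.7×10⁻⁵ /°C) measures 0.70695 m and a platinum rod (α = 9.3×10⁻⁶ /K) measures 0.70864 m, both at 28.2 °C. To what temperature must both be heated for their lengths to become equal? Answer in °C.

T = 163.4 °C

Equal length when α₁L₁ΔT − α₂L₂ΔT = L₂ − L₁ = 1.69×10⁻³ m
α₁L₁ = 1.908765×10⁻⁵, α₂L₂ = 6.590352×10⁻⁶ → Δ(αL) = 1.2497298×10⁻⁵ m/K
ΔT = 1.69×10⁻³ / 1.2497298×10⁻⁵ = 135.229 K, so T = 28.2 + 135.229 = 163.429 °C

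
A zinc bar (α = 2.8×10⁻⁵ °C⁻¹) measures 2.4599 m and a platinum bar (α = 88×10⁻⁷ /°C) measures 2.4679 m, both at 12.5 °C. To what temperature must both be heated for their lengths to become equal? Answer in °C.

T = 182.1 °C

Equal length when α₁L₁ΔT − α₂L₂ΔT = L₂ − L₁ = 8.00×10⁻³ m
α₁L₁ = 6.88772×10⁻⁵, α₂L₂ = 2.171752×10⁻⁵ → Δ(αL) = 4.715968×10⁻⁵ m/K
ΔT = 8.00×10⁻³ / 4.715968×10⁻⁵ = 169.636 K, so T = 12.5 + 169.636 = 182.136 °C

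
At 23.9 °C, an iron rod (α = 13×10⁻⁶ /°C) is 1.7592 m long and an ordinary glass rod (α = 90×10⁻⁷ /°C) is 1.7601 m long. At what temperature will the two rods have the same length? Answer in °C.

T = 151.9 °C

Equal length when α₁L₁ΔT − α₂L₂ΔT = L₂ − L₁ = 9.00×10⁻⁴ m
α₁L₁ = 2.28696×10⁻⁵, α₂L₂ = 1.58409×10⁻⁵ → Δ(αL) = 7.0287×10⁻⁶ m/K
ΔT = 9.00×10⁻⁴ / 7.0287×10⁻⁶ = 128.046 K, so T = 23.9 + 128.046 = 151.946 °C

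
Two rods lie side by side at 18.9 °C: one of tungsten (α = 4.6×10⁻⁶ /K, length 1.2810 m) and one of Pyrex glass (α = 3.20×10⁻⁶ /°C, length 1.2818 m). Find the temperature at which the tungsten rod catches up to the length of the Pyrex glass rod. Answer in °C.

T = 465.6 °C

Equal length when α₁L₁ΔT − α₂L₂ΔT = L₂ − L₁ = 8.00×10⁻⁴ m
α₁L₁ = 5.8926×10⁻⁶, α₂L₂ = 4.10176×10⁻⁶ → Δ(αL) = 1.79084×10⁻⁶ m/K
ΔT = 8.00×10⁻⁴ / 1.79084×10⁻⁶ = 446.718 K, so T = 18.9 + 446.718 = 465.618 °C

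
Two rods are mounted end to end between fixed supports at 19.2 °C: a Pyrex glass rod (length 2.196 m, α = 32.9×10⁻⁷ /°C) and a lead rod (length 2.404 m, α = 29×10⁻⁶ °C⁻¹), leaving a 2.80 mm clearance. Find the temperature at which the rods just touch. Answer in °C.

α₁L₁ = 7.22484×10⁻⁶ m/K, α₂L₂ = 6.9716×10⁻⁵ m/K → total 7.694084×10⁻⁵ m/K
ΔT = g/(α₁L₁+α₂L₂) = 2.80×10⁻³ / 7.694084×10⁻⁵ = 36.392 K
T = 19.2 + 36.392 = 55.592 °C

T = 55.6 °C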